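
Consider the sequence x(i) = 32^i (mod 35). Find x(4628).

We have x(0) = 1; x(1) = 32; x(2) = 9; x(3) = 8; x(4) = 11; x(5) = 2; x(6) = 29; x(7) = 18; x(8) = 16; x(9) = 22; x(10) = 4; x(11) = 23; x(12) = 1.
The sequence repeats with period 12.
So x(4628) = x(0 + ((4628-0) mod 12)) = x(8) = 16.

16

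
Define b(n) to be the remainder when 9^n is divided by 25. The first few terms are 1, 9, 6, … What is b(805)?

24

Computing terms: b(0) = 1, b(1) = 9, b(2) = 6, b(3) = 4, b(4) = 11, b(5) = 24, b(6) = 16, b(7) = 19, b(8) = 21, b(9) = 14, b(10) = 1.
Since b(10) = b(0) = 1, the sequence is periodic with period 10.
So b(805) = b(0 + ((805-0) mod 10)) = b(5) = 24.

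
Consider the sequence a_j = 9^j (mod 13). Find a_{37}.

9

Computing terms: a_0 = 1,  a_1 = 9,  a_2 = 3,  a_3 = 1.
Since a_3 = a_0 = 1, the sequence is periodic with period 3.
So a_{37} = a_{0 + ((37-0) mod 3)} = a_1 = 9.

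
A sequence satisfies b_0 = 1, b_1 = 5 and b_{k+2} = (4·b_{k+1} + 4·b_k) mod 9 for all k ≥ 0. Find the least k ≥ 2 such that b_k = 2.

We have b_0 = 1,  b_1 = 5,  b_2 = 6,  b_3 = 8,  b_4 = 2,  b_5 = 4,  b_6 = 6,  b_7 = 4,  b_8 = 4,  b_9 = 5,  b_{10} = 0,  b_{11} = 2,  b_{12} = 8,  b_{13} = 4,  b_{14} = 3,  b_{15} = 1,  b_{16} = 7,  b_{17} = 5,  b_{18} = 3,  b_{19} = 5,  b_{20} = 5,  b_{21} = 4,  b_{22} = 0,  b_{23} = 7,  b_{24} = 1,  b_{25} = 5.
The sequence repeats with period 24.
The value 2 first appears (with k ≥ 2) at b_4.

4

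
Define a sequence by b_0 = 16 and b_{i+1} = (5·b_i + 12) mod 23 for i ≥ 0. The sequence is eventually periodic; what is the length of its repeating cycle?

Computing terms: b_0 = 16; b_1 = 0; b_2 = 12; b_3 = 3; b_4 = 4; b_5 = 9; b_6 = 11; b_7 = 21; b_8 = 2; b_9 = 22; b_{10} = 7; b_{11} = 1; b_{12} = 17; b_{13} = 5; b_{14} = 14; b_{15} = 13; b_{16} = 8; b_{17} = 6; b_{18} = 19; b_{19} = 15; b_{20} = 18; b_{21} = 10; b_{22} = 16.
Since b_{22} = b_0 = 16, the sequence is periodic with period 22.

22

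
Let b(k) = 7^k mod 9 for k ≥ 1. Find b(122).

4

We have b(1) = 7, b(2) = 4, b(3) = 1, b(4) = 7.
Since b(4) = b(1) = 7, the sequence is periodic with period 3.
So b(122) = b(1 + ((122-1) mod 3)) = b(2) = 4.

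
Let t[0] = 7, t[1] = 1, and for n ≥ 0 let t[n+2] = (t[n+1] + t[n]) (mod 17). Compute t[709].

Computing terms: t[0] = 7,  t[1] = 1,  t[2] = 8,  t[3] = 9,  t[4] = 0,  t[5] = 9,  t[6] = 9,  t[7] = 1,  t[8] = 10,  t[9] = 11,  t[10] = 4,  t[11] = 15,  t[12] = 2,  t[13] = 0,  t[14] = 2,  t[15] = 2,  t[16] = 4,  t[17] = 6,  t[18] = 10,  t[19] = 16,  t[20] = 9,  t[21] = 8,  t[22] = 0,  t[23] = 8,  t[24] = 8,  t[25] = 16,  t[26] = 7,  t[27] = 6,  t[28] = 13,  t[29] = 2,  t[30] = 15,  t[31] = 0,  t[32] = 15,  t[33] = 15,  t[34] = 13,  t[35] = 11,  t[36] = 7,  t[37] = 1.
Since (t[36], t[37]) = (t[0], t[1]) = (7, 1) (two consecutive terms determine the rest), the sequence is periodic with period 36.
So t[709] = t[0 + ((709-0) mod 36)] = t[25] = 16.

16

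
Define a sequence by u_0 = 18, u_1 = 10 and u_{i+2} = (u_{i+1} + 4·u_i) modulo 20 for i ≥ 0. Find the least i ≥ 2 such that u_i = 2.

2

We have u_0 = 18,  u_1 = 10,  u_2 = 2,  u_3 = 2,  u_4 = 10,  u_5 = 18,  u_6 = 18,  u_7 = 10.
Since (u_6, u_7) = (u_0, u_1) = (18, 10) (two consecutive terms determine the rest), the sequence is periodic with period 6.
The value 2 first appears (with i ≥ 2) at u_2.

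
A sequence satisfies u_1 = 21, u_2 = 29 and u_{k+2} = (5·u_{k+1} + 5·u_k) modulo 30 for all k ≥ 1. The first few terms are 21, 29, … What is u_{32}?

5

We have u_1 = 21; u_2 = 29; u_3 = 10; u_4 = 15; u_5 = 5; u_6 = 10; u_7 = 15.
Since (u_6, u_7) = (u_3, u_4) = (10, 15) (two consecutive terms determine the rest), the sequence is eventually periodic: after a pre-period of length 2 it cycles with period 3.
For k ≥ 3, u_k depends only on (k - 3) mod 3. (32 - 3) mod 3 = 2, so u_{32} = u_5 = 5.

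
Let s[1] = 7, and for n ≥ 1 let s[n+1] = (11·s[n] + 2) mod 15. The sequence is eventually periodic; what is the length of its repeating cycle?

5

s[1] = 7; s[2] = 4; s[3] = 1; s[4] = 13; s[5] = 10; s[6] = 7.
The sequence repeats with period 5.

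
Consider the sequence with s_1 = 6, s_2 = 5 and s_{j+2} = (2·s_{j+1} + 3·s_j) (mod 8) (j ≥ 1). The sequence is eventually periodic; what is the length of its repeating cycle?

8

Listing terms: s_1 = 6,  s_2 = 5,  s_3 = 4,  s_4 = 7,  s_5 = 2,  s_6 = 1,  s_7 = 0,  s_8 = 3,  s_9 = 6,  s_{10} = 5.
Since (s_9, s_{10}) = (s_1, s_2) = (6, 5) (two consecutive terms determine the rest), the sequence is periodic with period 8.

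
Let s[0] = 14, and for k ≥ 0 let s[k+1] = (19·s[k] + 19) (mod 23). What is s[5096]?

s[0] = 14; s[1] = 9; s[2] = 6; s[3] = 18; s[4] = 16; s[5] = 1; s[6] = 15; s[7] = 5; s[8] = 22; s[9] = 0; s[10] = 19; s[11] = 12; s[12] = 17; s[13] = 20; s[14] = 8; s[15] = 10; s[16] = 2; s[17] = 11; s[18] = 21; s[19] = 4; s[20] = 3; s[21] = 7; s[22] = 14.
Since s[22] = s[0] = 14, the sequence is periodic with period 22.
(5096 - 0) mod 22 = 14, so s[5096] = s[14] = 8.

8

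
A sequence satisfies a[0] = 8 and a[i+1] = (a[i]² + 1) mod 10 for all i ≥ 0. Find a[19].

5

Computing terms: a[0] = 8, a[1] = 5, a[2] = 6, a[3] = 7, a[4] = 0, a[5] = 1, a[6] = 2, a[7] = 5.
Since a[7] = a[1] = 5, the sequence is eventually periodic: after a pre-period of length 1 it cycles with period 6.
For i ≥ 1, a[i] depends only on (i - 1) mod 6. (19 - 1) mod 6 = 0, so a[19] = a[1] = 5.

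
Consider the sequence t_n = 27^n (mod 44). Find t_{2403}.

15

We have t_0 = 1,  t_1 = 27,  t_2 = 25,  t_3 = 15,  t_4 = 9,  t_5 = 23,  t_6 = 5,  t_7 = 3,  t_8 = 37,  t_9 = 31,  t_{10} = 1.
Since t_{10} = t_0 = 1, the sequence is periodic with period 10.
So t_{2403} = t_{0 + ((2403-0) mod 10)} = t_3 = 15.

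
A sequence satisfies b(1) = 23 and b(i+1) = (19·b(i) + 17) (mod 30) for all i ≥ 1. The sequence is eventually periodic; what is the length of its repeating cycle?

b(1) = 23, b(2) = 4, b(3) = 3, b(4) = 14, b(5) = 13, b(6) = 24, b(7) = 23.
The sequence repeats with period 6.

6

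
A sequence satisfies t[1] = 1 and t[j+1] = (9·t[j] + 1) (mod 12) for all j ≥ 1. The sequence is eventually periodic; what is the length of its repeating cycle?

We have t[1] = 1, t[2] = 10, t[3] = 7, t[4] = 4, t[5] = 1.
The sequence repeats with period 4.

4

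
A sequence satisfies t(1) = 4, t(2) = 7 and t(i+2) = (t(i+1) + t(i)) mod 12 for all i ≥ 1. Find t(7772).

3

t(1) = 4; t(2) = 7; t(3) = 11; t(4) = 6; t(5) = 5; t(6) = 11; t(7) = 4; t(8) = 3; t(9) = 7; t(10) = 10; t(11) = 5; t(12) = 3; t(13) = 8; t(14) = 11; t(15) = 7; t(16) = 6; t(17) = 1; t(18) = 7; t(19) = 8; t(20) = 3; t(21) = 11; t(22) = 2; t(23) = 1; t(24) = 3; t(25) = 4; t(26) = 7.
The sequence repeats with period 24.
(7772 - 1) mod 24 = 19, so t(7772) = t(20) = 3.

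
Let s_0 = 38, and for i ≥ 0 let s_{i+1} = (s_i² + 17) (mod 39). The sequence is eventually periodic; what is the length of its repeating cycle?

Listing terms: s_0 = 38; s_1 = 18; s_2 = 29; s_3 = 0; s_4 = 17; s_5 = 33; s_6 = 14; s_7 = 18.
Since s_7 = s_1 = 18, the sequence is eventually periodic: after a pre-period of length 1 it cycles with period 6.

6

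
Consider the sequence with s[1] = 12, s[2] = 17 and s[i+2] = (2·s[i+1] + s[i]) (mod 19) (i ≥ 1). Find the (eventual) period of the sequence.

Computing terms: s[1] = 12; s[2] = 17; s[3] = 8; s[4] = 14; s[5] = 17; s[6] = 10; s[7] = 18; s[8] = 8; s[9] = 15; s[10] = 0; s[11] = 15; s[12] = 11; s[13] = 18; s[14] = 9; s[15] = 17; s[16] = 5; s[17] = 8; s[18] = 2; s[19] = 12; s[20] = 7; s[21] = 7; s[22] = 2; s[23] = 11; s[24] = 5; s[25] = 2; s[26] = 9; s[27] = 1; s[28] = 11; s[29] = 4; s[30] = 0; s[31] = 4; s[32] = 8; s[33] = 1; s[34] = 10; s[35] = 2; s[36] = 14; s[37] = 11; s[38] = 17; s[39] = 7; s[40] = 12; s[41] = 12; s[42] = 17.
Since (s[41], s[42]) = (s[1], s[2]) = (12, 17) (two consecutive terms determine the rest), the sequence is periodic with period 40.

40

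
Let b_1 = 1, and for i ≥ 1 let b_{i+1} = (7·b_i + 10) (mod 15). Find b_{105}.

Listing terms: b_1 = 1, b_2 = 2, b_3 = 9, b_4 = 13, b_5 = 11, b_6 = 12, b_7 = 4, b_8 = 8, b_9 = 6, b_{10} = 7, b_{11} = 14, b_{12} = 3, b_{13} = 1.
Since b_{13} = b_1 = 1, the sequence is periodic with period 12.
(105 - 1) mod 12 = 8, so b_{105} = b_9 = 6.

6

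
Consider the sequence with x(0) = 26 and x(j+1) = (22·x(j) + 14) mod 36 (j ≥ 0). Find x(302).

Listing terms: x(0) = 26,  x(1) = 10,  x(2) = 18,  x(3) = 14,  x(4) = 34,  x(5) = 6,  x(6) = 2,  x(7) = 22,  x(8) = 30,  x(9) = 26.
The sequence repeats with period 9.
(302 - 0) mod 9 = 5, so x(302) = x(5) = 6.

6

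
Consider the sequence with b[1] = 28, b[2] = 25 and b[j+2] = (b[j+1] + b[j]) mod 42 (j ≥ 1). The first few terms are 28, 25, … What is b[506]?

Listing terms: b[1] = 28, b[2] = 25, b[3] = 11, b[4] = 36, b[5] = 5, b[6] = 41, b[7] = 4, b[8] = 3, b[9] = 7, b[10] = 10, b[11] = 17, b[12] = 27, b[13] = 2, b[14] = 29, b[15] = 31, b[16] = 18, b[17] = 7, b[18] = 25, b[19] = 32, b[20] = 15, b[21] = 5, b[22] = 20, b[23] = 25, b[24] = 3, b[25] = 28, b[26] = 31, b[27] = 17, b[28] = 6, b[29] = 23, b[30] = 29, b[31] = 10, b[32] = 39, b[33] = 7, b[34] = 4, b[35] = 11, b[36] = 15, b[37] = 26, b[38] = 41, b[39] = 25, b[40] = 24, b[41] = 7, b[42] = 31, b[43] = 38, b[44] = 27, b[45] = 23, b[46] = 8, b[47] = 31, b[48] = 39, b[49] = 28, b[50] = 25.
The sequence repeats with period 48.
So b[506] = b[1 + ((506-1) mod 48)] = b[26] = 31.

31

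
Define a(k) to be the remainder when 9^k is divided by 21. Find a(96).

15

We have a(0) = 1, a(1) = 9, a(2) = 18, a(3) = 15, a(4) = 9.
Since a(4) = a(1) = 9, the sequence is eventually periodic: after a pre-period of length 1 it cycles with period 3.
For k ≥ 1, a(k) depends only on (k - 1) mod 3. (96 - 1) mod 3 = 2, so a(96) = a(3) = 15.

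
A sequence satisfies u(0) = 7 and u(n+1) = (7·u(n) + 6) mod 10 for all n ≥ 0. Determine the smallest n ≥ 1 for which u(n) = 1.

Computing terms: u(0) = 7; u(1) = 5; u(2) = 1; u(3) = 3; u(4) = 7.
The sequence repeats with period 4.
The value 1 first appears (with n ≥ 1) at u(2).

2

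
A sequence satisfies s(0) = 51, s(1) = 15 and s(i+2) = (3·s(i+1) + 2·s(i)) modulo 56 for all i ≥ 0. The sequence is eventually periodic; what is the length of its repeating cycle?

48

s(0) = 51,  s(1) = 15,  s(2) = 35,  s(3) = 23,  s(4) = 27,  s(5) = 15,  s(6) = 43,  s(7) = 47,  s(8) = 3,  s(9) = 47,  s(10) = 35,  s(11) = 31,  s(12) = 51,  s(13) = 47,  s(14) = 19,  s(15) = 39,  s(16) = 43,  s(17) = 39,  s(18) = 35,  s(19) = 15,  s(20) = 3,  s(21) = 39,  s(22) = 11,  s(23) = 55,  s(24) = 19,  s(25) = 55,  s(26) = 35,  s(27) = 47,  s(28) = 43,  s(29) = 55,  s(30) = 27,  s(31) = 23,  s(32) = 11,  s(33) = 23,  s(34) = 35,  s(35) = 39,  s(36) = 19,  s(37) = 23,  s(38) = 51,  s(39) = 31,  s(40) = 27,  s(41) = 31,  s(42) = 35,  s(43) = 55,  s(44) = 11,  s(45) = 31,  s(46) = 3,  s(47) = 15,  s(48) = 51,  s(49) = 15.
The sequence repeats with period 48.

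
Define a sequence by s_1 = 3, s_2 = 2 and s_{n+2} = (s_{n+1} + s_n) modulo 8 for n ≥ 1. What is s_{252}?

We have s_1 = 3,  s_2 = 2,  s_3 = 5,  s_4 = 7,  s_5 = 4,  s_6 = 3,  s_7 = 7,  s_8 = 2,  s_9 = 1,  s_{10} = 3,  s_{11} = 4,  s_{12} = 7,  s_{13} = 3,  s_{14} = 2.
The sequence repeats with period 12.
(252 - 1) mod 12 = 11, so s_{252} = s_{12} = 7.

7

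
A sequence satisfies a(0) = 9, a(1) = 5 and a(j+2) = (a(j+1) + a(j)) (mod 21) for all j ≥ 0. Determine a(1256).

12

Computing terms: a(0) = 9; a(1) = 5; a(2) = 14; a(3) = 19; a(4) = 12; a(5) = 10; a(6) = 1; a(7) = 11; a(8) = 12; a(9) = 2; a(10) = 14; a(11) = 16; a(12) = 9; a(13) = 4; a(14) = 13; a(15) = 17; a(16) = 9; a(17) = 5.
The sequence repeats with period 16.
So a(1256) = a(0 + ((1256-0) mod 16)) = a(8) = 12.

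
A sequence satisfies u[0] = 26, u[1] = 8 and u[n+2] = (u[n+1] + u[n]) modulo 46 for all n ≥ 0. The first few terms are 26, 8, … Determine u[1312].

20

Listing terms: u[0] = 26; u[1] = 8; u[2] = 34; u[3] = 42; u[4] = 30; u[5] = 26; u[6] = 10; u[7] = 36; u[8] = 0; u[9] = 36; u[10] = 36; u[11] = 26; u[12] = 16; u[13] = 42; u[14] = 12; u[15] = 8; u[16] = 20; u[17] = 28; u[18] = 2; u[19] = 30; u[20] = 32; u[21] = 16; u[22] = 2; u[23] = 18; u[24] = 20; u[25] = 38; u[26] = 12; u[27] = 4; u[28] = 16; u[29] = 20; u[30] = 36; u[31] = 10; u[32] = 0; u[33] = 10; u[34] = 10; u[35] = 20; u[36] = 30; u[37] = 4; u[38] = 34; u[39] = 38; u[40] = 26; u[41] = 18; u[42] = 44; u[43] = 16; u[44] = 14; u[45] = 30; u[46] = 44; u[47] = 28; u[48] = 26; u[49] = 8.
Since (u[48], u[49]) = (u[0], u[1]) = (26, 8) (two consecutive terms determine the rest), the sequence is periodic with period 48.
So u[1312] = u[0 + ((1312-0) mod 48)] = u[16] = 20.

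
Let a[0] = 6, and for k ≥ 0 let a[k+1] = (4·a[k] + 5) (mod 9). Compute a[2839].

a[0] = 6, a[1] = 2, a[2] = 4, a[3] = 3, a[4] = 8, a[5] = 1, a[6] = 0, a[7] = 5, a[8] = 7, a[9] = 6.
Since a[9] = a[0] = 6, the sequence is periodic with period 9.
(2839 - 0) mod 9 = 4, so a[2839] = a[4] = 8.

8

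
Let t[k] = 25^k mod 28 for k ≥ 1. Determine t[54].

Listing terms: t[1] = 25,  t[2] = 9,  t[3] = 1,  t[4] = 25.
The sequence repeats with period 3.
So t[54] = t[1 + ((54-1) mod 3)] = t[3] = 1.

1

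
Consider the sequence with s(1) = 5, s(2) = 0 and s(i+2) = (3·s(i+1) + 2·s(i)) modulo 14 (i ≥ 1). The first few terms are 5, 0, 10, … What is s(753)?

Listing terms: s(1) = 5,  s(2) = 0,  s(3) = 10,  s(4) = 2,  s(5) = 12,  s(6) = 12,  s(7) = 4,  s(8) = 8,  s(9) = 4,  s(10) = 0,  s(11) = 8,  s(12) = 10,  s(13) = 4,  s(14) = 4,  s(15) = 6,  s(16) = 12,  s(17) = 6,  s(18) = 0,  s(19) = 12,  s(20) = 8,  s(21) = 6,  s(22) = 6,  s(23) = 2,  s(24) = 4,  s(25) = 2,  s(26) = 0,  s(27) = 4,  s(28) = 12,  s(29) = 2,  s(30) = 2,  s(31) = 10,  s(32) = 6,  s(33) = 10,  s(34) = 0,  s(35) = 6,  s(36) = 4,  s(37) = 10,  s(38) = 10,  s(39) = 8,  s(40) = 2,  s(41) = 8,  s(42) = 0,  s(43) = 2,  s(44) = 6,  s(45) = 8,  s(46) = 8,  s(47) = 12,  s(48) = 10,  s(49) = 12,  s(50) = 0,  s(51) = 10.
Since (s(50), s(51)) = (s(2), s(3)) = (0, 10) (two consecutive terms determine the rest), the sequence is eventually periodic: after a pre-period of length 1 it cycles with period 48.
For i ≥ 2, s(i) depends only on (i - 2) mod 48. (753 - 2) mod 48 = 31, so s(753) = s(33) = 10.

10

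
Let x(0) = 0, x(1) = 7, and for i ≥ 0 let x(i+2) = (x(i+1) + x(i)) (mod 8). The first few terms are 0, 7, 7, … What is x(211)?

3

We have x(0) = 0, x(1) = 7, x(2) = 7, x(3) = 6, x(4) = 5, x(5) = 3, x(6) = 0, x(7) = 3, x(8) = 3, x(9) = 6, x(10) = 1, x(11) = 7, x(12) = 0, x(13) = 7.
Since (x(12), x(13)) = (x(0), x(1)) = (0, 7) (two consecutive terms determine the rest), the sequence is periodic with period 12.
So x(211) = x(0 + ((211-0) mod 12)) = x(7) = 3.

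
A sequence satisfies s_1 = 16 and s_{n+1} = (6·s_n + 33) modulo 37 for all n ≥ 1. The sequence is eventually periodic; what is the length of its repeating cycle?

Computing terms: s_1 = 16, s_2 = 18, s_3 = 30, s_4 = 28, s_5 = 16.
The sequence repeats with period 4.

4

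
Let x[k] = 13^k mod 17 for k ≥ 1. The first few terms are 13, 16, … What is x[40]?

We have x[1] = 13; x[2] = 16; x[3] = 4; x[4] = 1; x[5] = 13.
The sequence repeats with period 4.
(40 - 1) mod 4 = 3, so x[40] = x[4] = 1.

1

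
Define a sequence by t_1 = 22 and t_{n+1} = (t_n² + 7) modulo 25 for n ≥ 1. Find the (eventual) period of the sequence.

8

Listing terms: t_1 = 22; t_2 = 16; t_3 = 13; t_4 = 1; t_5 = 8; t_6 = 21; t_7 = 23; t_8 = 11; t_9 = 3; t_{10} = 16.
Since t_{10} = t_2 = 16, the sequence is eventually periodic: after a pre-period of length 1 it cycles with period 8.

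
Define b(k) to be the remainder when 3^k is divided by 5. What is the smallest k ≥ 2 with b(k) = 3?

Listing terms: b(1) = 3; b(2) = 4; b(3) = 2; b(4) = 1; b(5) = 3.
The sequence repeats with period 4.
The value 3 next appears (with k ≥ 2) at b(5).

5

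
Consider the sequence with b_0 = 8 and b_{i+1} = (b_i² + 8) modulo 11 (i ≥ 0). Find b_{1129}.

Computing terms: b_0 = 8,  b_1 = 6,  b_2 = 0,  b_3 = 8.
Since b_3 = b_0 = 8, the sequence is periodic with period 3.
(1129 - 0) mod 3 = 1, so b_{1129} = b_1 = 6.

6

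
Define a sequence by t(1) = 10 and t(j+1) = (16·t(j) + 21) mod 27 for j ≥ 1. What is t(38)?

19

Listing terms: t(1) = 10; t(2) = 19; t(3) = 1; t(4) = 10.
Since t(4) = t(1) = 10, the sequence is periodic with period 3.
(38 - 1) mod 3 = 1, so t(38) = t(2) = 19.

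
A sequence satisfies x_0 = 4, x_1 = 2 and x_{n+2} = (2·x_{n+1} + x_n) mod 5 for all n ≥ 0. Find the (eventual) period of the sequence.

12

Computing terms: x_0 = 4, x_1 = 2, x_2 = 3, x_3 = 3, x_4 = 4, x_5 = 1, x_6 = 1, x_7 = 3, x_8 = 2, x_9 = 2, x_{10} = 1, x_{11} = 4, x_{12} = 4, x_{13} = 2.
The sequence repeats with period 12.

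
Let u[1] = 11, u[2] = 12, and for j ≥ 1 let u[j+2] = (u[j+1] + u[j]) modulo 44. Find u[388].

We have u[1] = 11; u[2] = 12; u[3] = 23; u[4] = 35; u[5] = 14; u[6] = 5; u[7] = 19; u[8] = 24; u[9] = 43; u[10] = 23; u[11] = 22; u[12] = 1; u[13] = 23; u[14] = 24; u[15] = 3; u[16] = 27; u[17] = 30; u[18] = 13; u[19] = 43; u[20] = 12; u[21] = 11; u[22] = 23; u[23] = 34; u[24] = 13; u[25] = 3; u[26] = 16; u[27] = 19; u[28] = 35; u[29] = 10; u[30] = 1; u[31] = 11; u[32] = 12.
Since (u[31], u[32]) = (u[1], u[2]) = (11, 12) (two consecutive terms determine the rest), the sequence is periodic with period 30.
(388 - 1) mod 30 = 27, so u[388] = u[28] = 35.

35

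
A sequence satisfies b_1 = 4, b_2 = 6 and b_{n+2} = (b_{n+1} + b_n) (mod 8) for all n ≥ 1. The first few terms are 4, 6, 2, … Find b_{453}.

2

Listing terms: b_1 = 4; b_2 = 6; b_3 = 2; b_4 = 0; b_5 = 2; b_6 = 2; b_7 = 4; b_8 = 6.
The sequence repeats with period 6.
So b_{453} = b_{1 + ((453-1) mod 6)} = b_3 = 2.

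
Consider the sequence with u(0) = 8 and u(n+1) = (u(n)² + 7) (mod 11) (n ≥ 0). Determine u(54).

8

u(0) = 8, u(1) = 5, u(2) = 10, u(3) = 8.
Since u(3) = u(0) = 8, the sequence is periodic with period 3.
So u(54) = u(0 + ((54-0) mod 3)) = u(0) = 8.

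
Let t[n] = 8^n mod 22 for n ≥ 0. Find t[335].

10

t[0] = 1; t[1] = 8; t[2] = 20; t[3] = 6; t[4] = 4; t[5] = 10; t[6] = 14; t[7] = 2; t[8] = 16; t[9] = 18; t[10] = 12; t[11] = 8.
Since t[11] = t[1] = 8, the sequence is eventually periodic: after a pre-period of length 1 it cycles with period 10.
For n ≥ 1, t[n] depends only on (n - 1) mod 10. (335 - 1) mod 10 = 4, so t[335] = t[5] = 10.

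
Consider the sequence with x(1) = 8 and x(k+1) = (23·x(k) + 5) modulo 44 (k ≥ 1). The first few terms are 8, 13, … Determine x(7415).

8

Listing terms: x(1) = 8; x(2) = 13; x(3) = 40; x(4) = 1; x(5) = 28; x(6) = 33; x(7) = 16; x(8) = 21; x(9) = 4; x(10) = 9; x(11) = 36; x(12) = 41; x(13) = 24; x(14) = 29; x(15) = 12; x(16) = 17; x(17) = 0; x(18) = 5; x(19) = 32; x(20) = 37; x(21) = 20; x(22) = 25; x(23) = 8.
The sequence repeats with period 22.
So x(7415) = x(1 + ((7415-1) mod 22)) = x(1) = 8.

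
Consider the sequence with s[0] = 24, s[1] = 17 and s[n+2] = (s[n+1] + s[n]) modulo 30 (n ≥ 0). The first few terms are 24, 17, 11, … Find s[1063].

s[0] = 24,  s[1] = 17,  s[2] = 11,  s[3] = 28,  s[4] = 9,  s[5] = 7,  s[6] = 16,  s[7] = 23,  s[8] = 9,  s[9] = 2,  s[10] = 11,  s[11] = 13,  s[12] = 24,  s[13] = 7,  s[14] = 1,  s[15] = 8,  s[16] = 9,  s[17] = 17,  s[18] = 26,  s[19] = 13,  s[20] = 9,  s[21] = 22,  s[22] = 1,  s[23] = 23,  s[24] = 24,  s[25] = 17.
Since (s[24], s[25]) = (s[0], s[1]) = (24, 17) (two consecutive terms determine the rest), the sequence is periodic with period 24.
So s[1063] = s[0 + ((1063-0) mod 24)] = s[7] = 23.

23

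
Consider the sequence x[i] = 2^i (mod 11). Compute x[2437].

7

x[1] = 2,  x[2] = 4,  x[3] = 8,  x[4] = 5,  x[5] = 10,  x[6] = 9,  x[7] = 7,  x[8] = 3,  x[9] = 6,  x[10] = 1,  x[11] = 2.
Since x[11] = x[1] = 2, the sequence is periodic with period 10.
So x[2437] = x[1 + ((2437-1) mod 10)] = x[7] = 7.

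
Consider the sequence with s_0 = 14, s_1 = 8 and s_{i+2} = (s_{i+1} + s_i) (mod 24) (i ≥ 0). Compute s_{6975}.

6

s_0 = 14,  s_1 = 8,  s_2 = 22,  s_3 = 6,  s_4 = 4,  s_5 = 10,  s_6 = 14,  s_7 = 0,  s_8 = 14,  s_9 = 14,  s_{10} = 4,  s_{11} = 18,  s_{12} = 22,  s_{13} = 16,  s_{14} = 14,  s_{15} = 6,  s_{16} = 20,  s_{17} = 2,  s_{18} = 22,  s_{19} = 0,  s_{20} = 22,  s_{21} = 22,  s_{22} = 20,  s_{23} = 18,  s_{24} = 14,  s_{25} = 8.
Since (s_{24}, s_{25}) = (s_0, s_1) = (14, 8) (two consecutive terms determine the rest), the sequence is periodic with period 24.
(6975 - 0) mod 24 = 15, so s_{6975} = s_{15} = 6.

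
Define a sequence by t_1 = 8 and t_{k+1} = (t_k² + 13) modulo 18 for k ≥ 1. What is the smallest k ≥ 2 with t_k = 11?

6

Listing terms: t_1 = 8, t_2 = 5, t_3 = 2, t_4 = 17, t_5 = 14, t_6 = 11, t_7 = 8.
Since t_7 = t_1 = 8, the sequence is periodic with period 6.
The value 11 first appears (with k ≥ 2) at t_6.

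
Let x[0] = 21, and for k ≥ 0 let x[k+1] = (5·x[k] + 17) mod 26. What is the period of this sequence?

We have x[0] = 21; x[1] = 18; x[2] = 3; x[3] = 6; x[4] = 21.
Since x[4] = x[0] = 21, the sequence is periodic with period 4.

4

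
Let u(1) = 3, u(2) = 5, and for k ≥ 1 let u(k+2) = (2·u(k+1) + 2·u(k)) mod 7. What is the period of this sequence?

u(1) = 3, u(2) = 5, u(3) = 2, u(4) = 0, u(5) = 4, u(6) = 1, u(7) = 3, u(8) = 1, u(9) = 1, u(10) = 4, u(11) = 3, u(12) = 0, u(13) = 6, u(14) = 5, u(15) = 1, u(16) = 5, u(17) = 5, u(18) = 6, u(19) = 1, u(20) = 0, u(21) = 2, u(22) = 4, u(23) = 5, u(24) = 4, u(25) = 4, u(26) = 2, u(27) = 5, u(28) = 0, u(29) = 3, u(30) = 6, u(31) = 4, u(32) = 6, u(33) = 6, u(34) = 3, u(35) = 4, u(36) = 0, u(37) = 1, u(38) = 2, u(39) = 6, u(40) = 2, u(41) = 2, u(42) = 1, u(43) = 6, u(44) = 0, u(45) = 5, u(46) = 3, u(47) = 2, u(48) = 3, u(49) = 3, u(50) = 5.
Since (u(49), u(50)) = (u(1), u(2)) = (3, 5) (two consecutive terms determine the rest), the sequence is periodic with period 48.

48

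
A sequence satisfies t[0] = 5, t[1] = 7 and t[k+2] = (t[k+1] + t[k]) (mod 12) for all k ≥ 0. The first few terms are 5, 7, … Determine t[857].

Computing terms: t[0] = 5,  t[1] = 7,  t[2] = 0,  t[3] = 7,  t[4] = 7,  t[5] = 2,  t[6] = 9,  t[7] = 11,  t[8] = 8,  t[9] = 7,  t[10] = 3,  t[11] = 10,  t[12] = 1,  t[13] = 11,  t[14] = 0,  t[15] = 11,  t[16] = 11,  t[17] = 10,  t[18] = 9,  t[19] = 7,  t[20] = 4,  t[21] = 11,  t[22] = 3,  t[23] = 2,  t[24] = 5,  t[25] = 7.
The sequence repeats with period 24.
(857 - 0) mod 24 = 17, so t[857] = t[17] = 10.

10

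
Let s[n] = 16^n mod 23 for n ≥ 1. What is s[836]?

Computing terms: s[1] = 16, s[2] = 3, s[3] = 2, s[4] = 9, s[5] = 6, s[6] = 4, s[7] = 18, s[8] = 12, s[9] = 8, s[10] = 13, s[11] = 1, s[12] = 16.
The sequence repeats with period 11.
(836 - 1) mod 11 = 10, so s[836] = s[11] = 1.

1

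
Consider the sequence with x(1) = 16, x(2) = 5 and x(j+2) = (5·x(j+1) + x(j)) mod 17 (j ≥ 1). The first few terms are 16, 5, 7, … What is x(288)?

x(1) = 16; x(2) = 5; x(3) = 7; x(4) = 6; x(5) = 3; x(6) = 4; x(7) = 6; x(8) = 0; x(9) = 6; x(10) = 13; x(11) = 3; x(12) = 11; x(13) = 7; x(14) = 12; x(15) = 16; x(16) = 7; x(17) = 0; x(18) = 7; x(19) = 1; x(20) = 12; x(21) = 10; x(22) = 11; x(23) = 14; x(24) = 13; x(25) = 11; x(26) = 0; x(27) = 11; x(28) = 4; x(29) = 14; x(30) = 6; x(31) = 10; x(32) = 5; x(33) = 1; x(34) = 10; x(35) = 0; x(36) = 10; x(37) = 16; x(38) = 5.
The sequence repeats with period 36.
So x(288) = x(1 + ((288-1) mod 36)) = x(36) = 10.

10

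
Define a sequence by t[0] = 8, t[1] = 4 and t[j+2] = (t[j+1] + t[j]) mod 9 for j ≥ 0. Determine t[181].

Computing terms: t[0] = 8,  t[1] = 4,  t[2] = 3,  t[3] = 7,  t[4] = 1,  t[5] = 8,  t[6] = 0,  t[7] = 8,  t[8] = 8,  t[9] = 7,  t[10] = 6,  t[11] = 4,  t[12] = 1,  t[13] = 5,  t[14] = 6,  t[15] = 2,  t[16] = 8,  t[17] = 1,  t[18] = 0,  t[19] = 1,  t[20] = 1,  t[21] = 2,  t[22] = 3,  t[23] = 5,  t[24] = 8,  t[25] = 4.
The sequence repeats with period 24.
(181 - 0) mod 24 = 13, so t[181] = t[13] = 5.

5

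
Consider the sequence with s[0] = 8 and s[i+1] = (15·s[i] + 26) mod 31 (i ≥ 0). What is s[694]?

9

We have s[0] = 8; s[1] = 22; s[2] = 15; s[3] = 3; s[4] = 9; s[5] = 6; s[6] = 23; s[7] = 30; s[8] = 11; s[9] = 5; s[10] = 8.
Since s[10] = s[0] = 8, the sequence is periodic with period 10.
So s[694] = s[0 + ((694-0) mod 10)] = s[4] = 9.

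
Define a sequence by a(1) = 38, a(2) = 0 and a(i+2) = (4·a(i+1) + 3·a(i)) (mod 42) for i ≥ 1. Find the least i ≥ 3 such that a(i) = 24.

5

a(1) = 38, a(2) = 0, a(3) = 30, a(4) = 36, a(5) = 24, a(6) = 36, a(7) = 6, a(8) = 6, a(9) = 0, a(10) = 18, a(11) = 30, a(12) = 6, a(13) = 30, a(14) = 12, a(15) = 12, a(16) = 0, a(17) = 36, a(18) = 18, a(19) = 12, a(20) = 18, a(21) = 24, a(22) = 24, a(23) = 0, a(24) = 30.
Since (a(23), a(24)) = (a(2), a(3)) = (0, 30) (two consecutive terms determine the rest), the sequence is eventually periodic: after a pre-period of length 1 it cycles with period 21.
The value 24 first appears (with i ≥ 3) at a(5).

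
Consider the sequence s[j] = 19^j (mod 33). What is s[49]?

We have s[0] = 1,  s[1] = 19,  s[2] = 31,  s[3] = 28,  s[4] = 4,  s[5] = 10,  s[6] = 25,  s[7] = 13,  s[8] = 16,  s[9] = 7,  s[10] = 1.
The sequence repeats with period 10.
(49 - 0) mod 10 = 9, so s[49] = s[9] = 7.

7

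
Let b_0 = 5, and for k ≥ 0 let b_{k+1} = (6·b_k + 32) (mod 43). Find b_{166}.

Computing terms: b_0 = 5, b_1 = 19, b_2 = 17, b_3 = 5.
The sequence repeats with period 3.
(166 - 0) mod 3 = 1, so b_{166} = b_1 = 19.

19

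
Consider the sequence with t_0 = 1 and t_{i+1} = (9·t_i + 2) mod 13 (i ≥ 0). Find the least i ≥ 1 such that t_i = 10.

2

Computing terms: t_0 = 1,  t_1 = 11,  t_2 = 10,  t_3 = 1.
Since t_3 = t_0 = 1, the sequence is periodic with period 3.
The value 10 first appears (with i ≥ 1) at t_2.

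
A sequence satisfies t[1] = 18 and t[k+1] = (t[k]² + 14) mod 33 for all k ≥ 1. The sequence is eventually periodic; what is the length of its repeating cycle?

Computing terms: t[1] = 18, t[2] = 8, t[3] = 12, t[4] = 26, t[5] = 30, t[6] = 23, t[7] = 15, t[8] = 8.
Since t[8] = t[2] = 8, the sequence is eventually periodic: after a pre-period of length 1 it cycles with period 6.

6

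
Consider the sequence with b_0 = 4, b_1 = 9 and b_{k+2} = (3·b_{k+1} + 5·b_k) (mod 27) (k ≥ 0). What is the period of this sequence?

36

Computing terms: b_0 = 4, b_1 = 9, b_2 = 20, b_3 = 24, b_4 = 10, b_5 = 15, b_6 = 14, b_7 = 9, b_8 = 16, b_9 = 12, b_{10} = 8, b_{11} = 3, b_{12} = 22, b_{13} = 0, b_{14} = 2, b_{15} = 6, b_{16} = 1, b_{17} = 6, b_{18} = 23, b_{19} = 18, b_{20} = 7, b_{21} = 3, b_{22} = 17, b_{23} = 12, b_{24} = 13, b_{25} = 18, b_{26} = 11, b_{27} = 15, b_{28} = 19, b_{29} = 24, b_{30} = 5, b_{31} = 0, b_{32} = 25, b_{33} = 21, b_{34} = 26, b_{35} = 21, b_{36} = 4, b_{37} = 9.
Since (b_{36}, b_{37}) = (b_0, b_1) = (4, 9) (two consecutive terms determine the rest), the sequence is periodic with period 36.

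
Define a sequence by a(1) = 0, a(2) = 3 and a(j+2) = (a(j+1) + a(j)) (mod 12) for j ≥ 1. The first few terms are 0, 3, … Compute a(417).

3

a(1) = 0,  a(2) = 3,  a(3) = 3,  a(4) = 6,  a(5) = 9,  a(6) = 3,  a(7) = 0,  a(8) = 3.
The sequence repeats with period 6.
(417 - 1) mod 6 = 2, so a(417) = a(3) = 3.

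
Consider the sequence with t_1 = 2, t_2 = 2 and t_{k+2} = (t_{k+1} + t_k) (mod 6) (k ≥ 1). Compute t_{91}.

Listing terms: t_1 = 2; t_2 = 2; t_3 = 4; t_4 = 0; t_5 = 4; t_6 = 4; t_7 = 2; t_8 = 0; t_9 = 2; t_{10} = 2.
Since (t_9, t_{10}) = (t_1, t_2) = (2, 2) (two consecutive terms determine the rest), the sequence is periodic with period 8.
(91 - 1) mod 8 = 2, so t_{91} = t_3 = 4.

4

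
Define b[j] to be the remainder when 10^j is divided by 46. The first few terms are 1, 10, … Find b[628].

We have b[0] = 1, b[1] = 10, b[2] = 8, b[3] = 34, b[4] = 18, b[5] = 42, b[6] = 6, b[7] = 14, b[8] = 2, b[9] = 20, b[10] = 16, b[11] = 22, b[12] = 36, b[13] = 38, b[14] = 12, b[15] = 28, b[16] = 4, b[17] = 40, b[18] = 32, b[19] = 44, b[20] = 26, b[21] = 30, b[22] = 24, b[23] = 10.
Since b[23] = b[1] = 10, the sequence is eventually periodic: after a pre-period of length 1 it cycles with period 22.
For j ≥ 1, b[j] depends only on (j - 1) mod 22. (628 - 1) mod 22 = 11, so b[628] = b[12] = 36.

36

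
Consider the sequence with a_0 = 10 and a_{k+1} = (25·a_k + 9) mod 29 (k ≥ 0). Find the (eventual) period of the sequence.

7

a_0 = 10, a_1 = 27, a_2 = 17, a_3 = 28, a_4 = 13, a_5 = 15, a_6 = 7, a_7 = 10.
Since a_7 = a_0 = 10, the sequence is periodic with period 7.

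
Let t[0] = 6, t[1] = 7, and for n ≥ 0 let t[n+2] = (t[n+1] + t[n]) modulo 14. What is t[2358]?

We have t[0] = 6; t[1] = 7; t[2] = 13; t[3] = 6; t[4] = 5; t[5] = 11; t[6] = 2; t[7] = 13; t[8] = 1; t[9] = 0; t[10] = 1; t[11] = 1; t[12] = 2; t[13] = 3; t[14] = 5; t[15] = 8; t[16] = 13; t[17] = 7; t[18] = 6; t[19] = 13; t[20] = 5; t[21] = 4; t[22] = 9; t[23] = 13; t[24] = 8; t[25] = 7; t[26] = 1; t[27] = 8; t[28] = 9; t[29] = 3; t[30] = 12; t[31] = 1; t[32] = 13; t[33] = 0; t[34] = 13; t[35] = 13; t[36] = 12; t[37] = 11; t[38] = 9; t[39] = 6; t[40] = 1; t[41] = 7; t[42] = 8; t[43] = 1; t[44] = 9; t[45] = 10; t[46] = 5; t[47] = 1; t[48] = 6; t[49] = 7.
Since (t[48], t[49]) = (t[0], t[1]) = (6, 7) (two consecutive terms determine the rest), the sequence is periodic with period 48.
(2358 - 0) mod 48 = 6, so t[2358] = t[6] = 2.

2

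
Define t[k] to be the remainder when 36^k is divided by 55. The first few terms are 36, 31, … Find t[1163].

16

We have t[1] = 36,  t[2] = 31,  t[3] = 16,  t[4] = 26,  t[5] = 1,  t[6] = 36.
Since t[6] = t[1] = 36, the sequence is periodic with period 5.
(1163 - 1) mod 5 = 2, so t[1163] = t[3] = 16.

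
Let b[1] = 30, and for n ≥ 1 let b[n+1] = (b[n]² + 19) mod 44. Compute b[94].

19

Computing terms: b[1] = 30,  b[2] = 39,  b[3] = 0,  b[4] = 19,  b[5] = 28,  b[6] = 11,  b[7] = 8,  b[8] = 39.
Since b[8] = b[2] = 39, the sequence is eventually periodic: after a pre-period of length 1 it cycles with period 6.
For n ≥ 2, b[n] depends only on (n - 2) mod 6. (94 - 2) mod 6 = 2, so b[94] = b[4] = 19.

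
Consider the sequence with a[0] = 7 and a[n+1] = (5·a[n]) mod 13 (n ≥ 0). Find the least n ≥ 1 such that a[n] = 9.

1

Computing terms: a[0] = 7,  a[1] = 9,  a[2] = 6,  a[3] = 4,  a[4] = 7.
Since a[4] = a[0] = 7, the sequence is periodic with period 4.
The value 9 first appears (with n ≥ 1) at a[1].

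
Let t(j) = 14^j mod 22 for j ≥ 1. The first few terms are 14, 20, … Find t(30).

12

Listing terms: t(1) = 14,  t(2) = 20,  t(3) = 16,  t(4) = 4,  t(5) = 12,  t(6) = 14.
Since t(6) = t(1) = 14, the sequence is periodic with period 5.
(30 - 1) mod 5 = 4, so t(30) = t(5) = 12.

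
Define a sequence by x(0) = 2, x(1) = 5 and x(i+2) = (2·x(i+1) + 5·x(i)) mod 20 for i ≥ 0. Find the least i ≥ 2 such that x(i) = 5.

3

Computing terms: x(0) = 2,  x(1) = 5,  x(2) = 0,  x(3) = 5,  x(4) = 10,  x(5) = 5,  x(6) = 0.
Since (x(5), x(6)) = (x(1), x(2)) = (5, 0) (two consecutive terms determine the rest), the sequence is eventually periodic: after a pre-period of length 1 it cycles with period 4.
The value 5 first appears (with i ≥ 2) at x(3).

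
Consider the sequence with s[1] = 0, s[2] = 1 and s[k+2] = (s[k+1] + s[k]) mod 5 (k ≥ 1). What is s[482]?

Listing terms: s[1] = 0,  s[2] = 1,  s[3] = 1,  s[4] = 2,  s[5] = 3,  s[6] = 0,  s[7] = 3,  s[8] = 3,  s[9] = 1,  s[10] = 4,  s[11] = 0,  s[12] = 4,  s[13] = 4,  s[14] = 3,  s[15] = 2,  s[16] = 0,  s[17] = 2,  s[18] = 2,  s[19] = 4,  s[20] = 1,  s[21] = 0,  s[22] = 1.
Since (s[21], s[22]) = (s[1], s[2]) = (0, 1) (two consecutive terms determine the rest), the sequence is periodic with period 20.
So s[482] = s[1 + ((482-1) mod 20)] = s[2] = 1.

1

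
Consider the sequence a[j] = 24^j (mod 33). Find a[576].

a[1] = 24; a[2] = 15; a[3] = 30; a[4] = 27; a[5] = 21; a[6] = 9; a[7] = 18; a[8] = 3; a[9] = 6; a[10] = 12; a[11] = 24.
Since a[11] = a[1] = 24, the sequence is periodic with period 10.
(576 - 1) mod 10 = 5, so a[576] = a[6] = 9.

9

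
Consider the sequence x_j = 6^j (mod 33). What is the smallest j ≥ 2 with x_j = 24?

x_1 = 6,  x_2 = 3,  x_3 = 18,  x_4 = 9,  x_5 = 21,  x_6 = 27,  x_7 = 30,  x_8 = 15,  x_9 = 24,  x_{10} = 12,  x_{11} = 6.
The sequence repeats with period 10.
The value 24 first appears (with j ≥ 2) at x_9.

9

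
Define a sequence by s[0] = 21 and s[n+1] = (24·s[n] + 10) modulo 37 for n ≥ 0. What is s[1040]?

1

We have s[0] = 21; s[1] = 33; s[2] = 25; s[3] = 18; s[4] = 35; s[5] = 36; s[6] = 23; s[7] = 7; s[8] = 30; s[9] = 27; s[10] = 29; s[11] = 3; s[12] = 8; s[13] = 17; s[14] = 11; s[15] = 15; s[16] = 0; s[17] = 10; s[18] = 28; s[19] = 16; s[20] = 24; s[21] = 31; s[22] = 14; s[23] = 13; s[24] = 26; s[25] = 5; s[26] = 19; s[27] = 22; s[28] = 20; s[29] = 9; s[30] = 4; s[31] = 32; s[32] = 1; s[33] = 34; s[34] = 12; s[35] = 2; s[36] = 21.
Since s[36] = s[0] = 21, the sequence is periodic with period 36.
So s[1040] = s[0 + ((1040-0) mod 36)] = s[32] = 1.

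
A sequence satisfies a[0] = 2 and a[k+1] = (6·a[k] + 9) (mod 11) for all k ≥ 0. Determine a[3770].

a[0] = 2; a[1] = 10; a[2] = 3; a[3] = 5; a[4] = 6; a[5] = 1; a[6] = 4; a[7] = 0; a[8] = 9; a[9] = 8; a[10] = 2.
Since a[10] = a[0] = 2, the sequence is periodic with period 10.
So a[3770] = a[0 + ((3770-0) mod 10)] = a[0] = 2.

2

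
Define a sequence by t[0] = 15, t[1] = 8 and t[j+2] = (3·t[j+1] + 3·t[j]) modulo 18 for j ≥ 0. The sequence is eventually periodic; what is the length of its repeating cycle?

t[0] = 15,  t[1] = 8,  t[2] = 15,  t[3] = 15,  t[4] = 0,  t[5] = 9,  t[6] = 9,  t[7] = 0,  t[8] = 9.
Since (t[7], t[8]) = (t[4], t[5]) = (0, 9) (two consecutive terms determine the rest), the sequence is eventually periodic: after a pre-period of length 4 it cycles with period 3.

3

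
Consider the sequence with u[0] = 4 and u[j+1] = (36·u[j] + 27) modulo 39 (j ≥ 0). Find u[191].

u[0] = 4, u[1] = 15, u[2] = 21, u[3] = 3, u[4] = 18, u[5] = 12, u[6] = 30, u[7] = 15.
Since u[7] = u[1] = 15, the sequence is eventually periodic: after a pre-period of length 1 it cycles with period 6.
For j ≥ 1, u[j] depends only on (j - 1) mod 6. (191 - 1) mod 6 = 4, so u[191] = u[5] = 12.

12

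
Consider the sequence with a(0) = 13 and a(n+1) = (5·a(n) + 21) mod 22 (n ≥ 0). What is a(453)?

We have a(0) = 13, a(1) = 20, a(2) = 11, a(3) = 10, a(4) = 5, a(5) = 2, a(6) = 9, a(7) = 0, a(8) = 21, a(9) = 16, a(10) = 13.
Since a(10) = a(0) = 13, the sequence is periodic with period 10.
So a(453) = a(0 + ((453-0) mod 10)) = a(3) = 10.

10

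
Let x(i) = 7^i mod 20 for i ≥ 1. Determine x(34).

9

Listing terms: x(1) = 7, x(2) = 9, x(3) = 3, x(4) = 1, x(5) = 7.
Since x(5) = x(1) = 7, the sequence is periodic with period 4.
So x(34) = x(1 + ((34-1) mod 4)) = x(2) = 9.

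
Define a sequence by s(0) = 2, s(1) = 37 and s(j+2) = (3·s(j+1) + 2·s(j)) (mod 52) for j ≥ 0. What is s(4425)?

7

s(0) = 2; s(1) = 37; s(2) = 11; s(3) = 3; s(4) = 31; s(5) = 47; s(6) = 47; s(7) = 27; s(8) = 19; s(9) = 7; s(10) = 7; s(11) = 35; s(12) = 15; s(13) = 11; s(14) = 11; s(15) = 3.
Since (s(14), s(15)) = (s(2), s(3)) = (11, 3) (two consecutive terms determine the rest), the sequence is eventually periodic: after a pre-period of length 2 it cycles with period 12.
For j ≥ 2, s(j) depends only on (j - 2) mod 12. (4425 - 2) mod 12 = 7, so s(4425) = s(9) = 7.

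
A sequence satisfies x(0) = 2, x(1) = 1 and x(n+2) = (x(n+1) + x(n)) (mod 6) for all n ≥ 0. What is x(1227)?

4

Listing terms: x(0) = 2,  x(1) = 1,  x(2) = 3,  x(3) = 4,  x(4) = 1,  x(5) = 5,  x(6) = 0,  x(7) = 5,  x(8) = 5,  x(9) = 4,  x(10) = 3,  x(11) = 1,  x(12) = 4,  x(13) = 5,  x(14) = 3,  x(15) = 2,  x(16) = 5,  x(17) = 1,  x(18) = 0,  x(19) = 1,  x(20) = 1,  x(21) = 2,  x(22) = 3,  x(23) = 5,  x(24) = 2,  x(25) = 1.
Since (x(24), x(25)) = (x(0), x(1)) = (2, 1) (two consecutive terms determine the rest), the sequence is periodic with period 24.
So x(1227) = x(0 + ((1227-0) mod 24)) = x(3) = 4.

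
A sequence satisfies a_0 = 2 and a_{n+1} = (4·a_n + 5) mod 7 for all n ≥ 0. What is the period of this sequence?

3

a_0 = 2,  a_1 = 6,  a_2 = 1,  a_3 = 2.
Since a_3 = a_0 = 2, the sequence is periodic with period 3.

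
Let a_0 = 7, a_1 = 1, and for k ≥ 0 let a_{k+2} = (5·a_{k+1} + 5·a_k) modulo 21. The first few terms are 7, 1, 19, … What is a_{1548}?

7

Listing terms: a_0 = 7; a_1 = 1; a_2 = 19; a_3 = 16; a_4 = 7; a_5 = 10; a_6 = 1; a_7 = 13; a_8 = 7; a_9 = 16; a_{10} = 10; a_{11} = 4; a_{12} = 7; a_{13} = 13; a_{14} = 16; a_{15} = 19; a_{16} = 7; a_{17} = 4; a_{18} = 13; a_{19} = 1; a_{20} = 7; a_{21} = 19; a_{22} = 4; a_{23} = 10; a_{24} = 7; a_{25} = 1.
The sequence repeats with period 24.
(1548 - 0) mod 24 = 12, so a_{1548} = a_{12} = 7.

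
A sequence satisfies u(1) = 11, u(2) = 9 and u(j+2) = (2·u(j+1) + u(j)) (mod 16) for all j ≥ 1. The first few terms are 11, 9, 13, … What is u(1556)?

Listing terms: u(1) = 11; u(2) = 9; u(3) = 13; u(4) = 3; u(5) = 3; u(6) = 9; u(7) = 5; u(8) = 3; u(9) = 11; u(10) = 9.
The sequence repeats with period 8.
So u(1556) = u(1 + ((1556-1) mod 8)) = u(4) = 3.

3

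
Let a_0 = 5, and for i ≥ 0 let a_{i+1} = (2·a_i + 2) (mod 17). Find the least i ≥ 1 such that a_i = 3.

Listing terms: a_0 = 5,  a_1 = 12,  a_2 = 9,  a_3 = 3,  a_4 = 8,  a_5 = 1,  a_6 = 4,  a_7 = 10,  a_8 = 5.
The sequence repeats with period 8.
The value 3 first appears (with i ≥ 1) at a_3.

3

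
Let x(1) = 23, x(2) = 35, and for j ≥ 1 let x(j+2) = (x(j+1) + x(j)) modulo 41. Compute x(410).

33

We have x(1) = 23, x(2) = 35, x(3) = 17, x(4) = 11, x(5) = 28, x(6) = 39, x(7) = 26, x(8) = 24, x(9) = 9, x(10) = 33, x(11) = 1, x(12) = 34, x(13) = 35, x(14) = 28, x(15) = 22, x(16) = 9, x(17) = 31, x(18) = 40, x(19) = 30, x(20) = 29, x(21) = 18, x(22) = 6, x(23) = 24, x(24) = 30, x(25) = 13, x(26) = 2, x(27) = 15, x(28) = 17, x(29) = 32, x(30) = 8, x(31) = 40, x(32) = 7, x(33) = 6, x(34) = 13, x(35) = 19, x(36) = 32, x(37) = 10, x(38) = 1, x(39) = 11, x(40) = 12, x(41) = 23, x(42) = 35.
The sequence repeats with period 40.
So x(410) = x(1 + ((410-1) mod 40)) = x(10) = 33.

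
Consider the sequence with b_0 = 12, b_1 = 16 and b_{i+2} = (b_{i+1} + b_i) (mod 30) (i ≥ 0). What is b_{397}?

26

We have b_0 = 12; b_1 = 16; b_2 = 28; b_3 = 14; b_4 = 12; b_5 = 26; b_6 = 8; b_7 = 4; b_8 = 12; b_9 = 16.
Since (b_8, b_9) = (b_0, b_1) = (12, 16) (two consecutive terms determine the rest), the sequence is periodic with period 8.
(397 - 0) mod 8 = 5, so b_{397} = b_5 = 26.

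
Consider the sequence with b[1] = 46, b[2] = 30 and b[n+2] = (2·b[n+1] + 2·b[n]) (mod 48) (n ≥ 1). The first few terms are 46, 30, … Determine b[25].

Listing terms: b[1] = 46; b[2] = 30; b[3] = 8; b[4] = 28; b[5] = 24; b[6] = 8; b[7] = 16; b[8] = 0; b[9] = 32; b[10] = 16; b[11] = 0.
Since (b[10], b[11]) = (b[7], b[8]) = (16, 0) (two consecutive terms determine the rest), the sequence is eventually periodic: after a pre-period of length 6 it cycles with period 3.
For n ≥ 7, b[n] depends only on (n - 7) mod 3. (25 - 7) mod 3 = 0, so b[25] = b[7] = 16.

16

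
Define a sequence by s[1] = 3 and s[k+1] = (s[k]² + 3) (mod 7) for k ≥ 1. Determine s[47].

Listing terms: s[1] = 3; s[2] = 5; s[3] = 0; s[4] = 3.
Since s[4] = s[1] = 3, the sequence is periodic with period 3.
(47 - 1) mod 3 = 1, so s[47] = s[2] = 5.

5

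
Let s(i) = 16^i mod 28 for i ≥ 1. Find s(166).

16

s(1) = 16; s(2) = 4; s(3) = 8; s(4) = 16.
The sequence repeats with period 3.
(166 - 1) mod 3 = 0, so s(166) = s(1) = 16.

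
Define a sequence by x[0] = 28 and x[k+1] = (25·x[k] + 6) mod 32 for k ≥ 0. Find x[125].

10

x[0] = 28; x[1] = 2; x[2] = 24; x[3] = 30; x[4] = 20; x[5] = 26; x[6] = 16; x[7] = 22; x[8] = 12; x[9] = 18; x[10] = 8; x[11] = 14; x[12] = 4; x[13] = 10; x[14] = 0; x[15] = 6; x[16] = 28.
Since x[16] = x[0] = 28, the sequence is periodic with period 16.
(125 - 0) mod 16 = 13, so x[125] = x[13] = 10.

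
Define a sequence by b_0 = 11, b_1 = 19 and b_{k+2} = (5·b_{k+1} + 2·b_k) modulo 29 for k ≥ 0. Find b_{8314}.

7

Computing terms: b_0 = 11, b_1 = 19, b_2 = 1, b_3 = 14, b_4 = 14, b_5 = 11, b_6 = 25, b_7 = 2, b_8 = 2, b_9 = 14, b_{10} = 16, b_{11} = 21, b_{12} = 21, b_{13} = 2, b_{14} = 23, b_{15} = 3, b_{16} = 3, b_{17} = 21, b_{18} = 24, b_{19} = 17, b_{20} = 17, b_{21} = 3, b_{22} = 20, b_{23} = 19, b_{24} = 19, b_{25} = 17, b_{26} = 7, b_{27} = 11, b_{28} = 11, b_{29} = 19.
The sequence repeats with period 28.
So b_{8314} = b_{0 + ((8314-0) mod 28)} = b_{26} = 7.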